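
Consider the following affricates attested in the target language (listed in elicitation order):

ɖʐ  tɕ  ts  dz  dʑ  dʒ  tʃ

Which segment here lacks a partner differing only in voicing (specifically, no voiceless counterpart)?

Alveolar: /ts/ ~ /dz/
Postalveolar: /tʃ/ ~ /dʒ/
Alveolo-palatal: /tɕ/ ~ /dʑ/
Retroflex: only /ɖʐ/ (voiced); no voiceless partner.
So /ɖʐ/ is the unpaired segment.

/ɖʐ/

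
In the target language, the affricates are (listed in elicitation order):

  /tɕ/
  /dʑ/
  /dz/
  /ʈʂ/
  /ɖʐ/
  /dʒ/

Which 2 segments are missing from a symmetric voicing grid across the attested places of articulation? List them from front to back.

Voiceless: /ʈʂ/ (retroflex), /tɕ/ (alveolo-palatal).
Voiced: /dz/ (alveolar), /dʒ/ (postalveolar), /ɖʐ/ (retroflex), /dʑ/ (alveolo-palatal).
Gaps, from front to back: alveolar lacks voiceless (/ts/); postalveolar lacks voiceless (/tʃ/).

/ts/, /tʃ/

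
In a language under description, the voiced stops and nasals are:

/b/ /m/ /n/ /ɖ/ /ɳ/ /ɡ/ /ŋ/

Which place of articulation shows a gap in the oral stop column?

bilabial: oral stop /b/, nasal /m/.
alveolar: oral stop —, nasal /n/.
retroflex: oral stop /ɖ/, nasal /ɳ/.
velar: oral stop /ɡ/, nasal /ŋ/.
Every place of articulation has an oral stop member except alveolar, where /d/ would be expected.

alveolar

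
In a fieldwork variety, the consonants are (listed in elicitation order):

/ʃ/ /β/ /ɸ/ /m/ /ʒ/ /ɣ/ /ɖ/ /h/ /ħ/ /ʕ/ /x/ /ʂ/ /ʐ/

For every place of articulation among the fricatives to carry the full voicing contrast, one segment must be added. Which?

/ɦ/

bilabial: voiceless /ɸ/, voiced /β/.
postalveolar: voiceless /ʃ/, voiced /ʒ/.
retroflex: voiceless /ʂ/, voiced /ʐ/.
velar: voiceless /x/, voiced /ɣ/.
pharyngeal: voiceless /ħ/, voiced /ʕ/.
glottal: voiceless /h/, voiced —.
The glottal row has no voiced member, so the gap is the voiced glottal fricative /ɦ/.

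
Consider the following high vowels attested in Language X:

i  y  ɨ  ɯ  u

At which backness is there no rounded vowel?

central

front: unrounded /i/, rounded /y/.
central: unrounded /ɨ/, rounded —.
back: unrounded /ɯ/, rounded /u/.
Every backness has a rounded member except central, where /ʉ/ would be expected.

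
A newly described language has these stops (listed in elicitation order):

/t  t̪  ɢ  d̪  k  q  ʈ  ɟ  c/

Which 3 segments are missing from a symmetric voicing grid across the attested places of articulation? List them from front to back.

dental: voiceless /t̪/, voiced /d̪/.
alveolar: voiceless /t/, voiced —.
retroflex: voiceless /ʈ/, voiced —.
palatal: voiceless /c/, voiced /ɟ/.
velar: voiceless /k/, voiced —.
uvular: voiceless /q/, voiced /ɢ/.
Gaps, from front to back: alveolar lacks voiced (/d/); retroflex lacks voiced (/ɖ/); velar lacks voiced (/ɡ/).

/d/, /ɖ/, /ɡ/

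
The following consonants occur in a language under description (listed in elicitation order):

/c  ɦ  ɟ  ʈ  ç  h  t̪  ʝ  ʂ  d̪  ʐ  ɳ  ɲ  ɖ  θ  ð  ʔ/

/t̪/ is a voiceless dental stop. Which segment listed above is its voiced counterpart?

The voiced counterpart is a voiced dental stop — in this inventory, /d̪/.

/d̪/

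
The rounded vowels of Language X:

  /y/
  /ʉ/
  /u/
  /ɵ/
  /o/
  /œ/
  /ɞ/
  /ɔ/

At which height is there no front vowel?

high-mid

Front: /y/ (high), /œ/ (low-mid).
Central: /ʉ/ (high), /ɵ/ (high-mid), /ɞ/ (low-mid).
Back: /u/ (high), /o/ (high-mid), /ɔ/ (low-mid).
Every height has a front member except high-mid, where /ø/ would be expected.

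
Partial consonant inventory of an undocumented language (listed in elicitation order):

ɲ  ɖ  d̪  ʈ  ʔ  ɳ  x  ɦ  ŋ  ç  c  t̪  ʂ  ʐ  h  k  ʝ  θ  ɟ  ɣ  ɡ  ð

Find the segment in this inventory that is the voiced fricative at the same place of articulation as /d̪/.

/ð/

/d̪/ is a voiced dental stop.
The voiced fricative at the same place is a voiced dental fricative — in this inventory, /ð/.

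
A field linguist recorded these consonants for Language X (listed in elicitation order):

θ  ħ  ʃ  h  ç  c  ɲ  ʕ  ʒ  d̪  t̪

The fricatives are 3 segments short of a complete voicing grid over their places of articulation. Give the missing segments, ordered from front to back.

Voiceless: /θ/ (dental), /ʃ/ (postalveolar), /ç/ (palatal), /ħ/ (pharyngeal), /h/ (glottal).
Voiced: /ʒ/ (postalveolar), /ʕ/ (pharyngeal).
Gaps, from front to back: dental lacks voiced (/ð/); palatal lacks voiced (/ʝ/); glottal lacks voiced (/ɦ/).

/ð/, /ʝ/, /ɦ/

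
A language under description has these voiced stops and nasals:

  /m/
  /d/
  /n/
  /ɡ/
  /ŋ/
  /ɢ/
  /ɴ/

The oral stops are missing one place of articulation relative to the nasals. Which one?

place of articulation  oral stop  nasal   
bilabial          —         m       
alveolar          d         n       
velar             ɡ         ŋ       
uvular            ɢ         ɴ       
Every place of articulation has an oral stop member except bilabial, where /b/ would be expected.

bilabial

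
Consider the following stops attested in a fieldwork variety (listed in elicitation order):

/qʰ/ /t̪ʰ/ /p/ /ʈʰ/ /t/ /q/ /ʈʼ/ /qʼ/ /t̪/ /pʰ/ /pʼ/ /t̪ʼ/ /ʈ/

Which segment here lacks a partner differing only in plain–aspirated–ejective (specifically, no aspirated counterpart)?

Bilabial: /p/ ~ /pʰ/ ~ /pʼ/
Dental: /t̪/ ~ /t̪ʰ/ ~ /t̪ʼ/
Retroflex: /ʈ/ ~ /ʈʰ/ ~ /ʈʼ/
Uvular: /q/ ~ /qʰ/ ~ /qʼ/
Alveolar: only /t/ (plain); no aspirated partner.
So /t/ is the unpaired segment.

/t/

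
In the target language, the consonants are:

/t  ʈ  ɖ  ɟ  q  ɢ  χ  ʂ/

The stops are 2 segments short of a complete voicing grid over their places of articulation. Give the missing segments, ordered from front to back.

Voiceless: /t/ (alveolar), /ʈ/ (retroflex), /q/ (uvular).
Voiced: /ɖ/ (retroflex), /ɟ/ (palatal), /ɢ/ (uvular).
Gaps, from front to back: alveolar lacks voiced (/d/); palatal lacks voiceless (/c/).

/d/, /c/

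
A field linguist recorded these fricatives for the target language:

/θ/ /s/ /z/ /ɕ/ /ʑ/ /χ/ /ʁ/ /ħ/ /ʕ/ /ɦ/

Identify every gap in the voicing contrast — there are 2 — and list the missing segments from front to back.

Voiceless: /θ/ (dental), /s/ (alveolar), /ɕ/ (alveolo-palatal), /χ/ (uvular), /ħ/ (pharyngeal).
Voiced: /z/ (alveolar), /ʑ/ (alveolo-palatal), /ʁ/ (uvular), /ʕ/ (pharyngeal), /ɦ/ (glottal).
Gaps, from front to back: dental lacks voiced (/ð/); glottal lacks voiceless (/h/).

/ð/, /h/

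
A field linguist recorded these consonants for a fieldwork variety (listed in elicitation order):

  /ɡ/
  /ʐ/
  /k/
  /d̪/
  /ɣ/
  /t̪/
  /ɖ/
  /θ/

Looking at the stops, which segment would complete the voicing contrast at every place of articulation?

Voiceless: /t̪/ (dental), /k/ (velar).
Voiced: /d̪/ (dental), /ɖ/ (retroflex), /ɡ/ (velar).
The retroflex row has no voiceless member, so the gap is the voiceless retroflex stop /ʈ/.

/ʈ/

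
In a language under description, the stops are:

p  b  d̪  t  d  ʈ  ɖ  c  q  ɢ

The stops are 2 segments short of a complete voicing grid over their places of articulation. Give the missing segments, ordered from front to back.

/t̪/, /ɟ/

Voiceless: /p/ (bilabial), /t/ (alveolar), /ʈ/ (retroflex), /c/ (palatal), /q/ (uvular).
Voiced: /b/ (bilabial), /d̪/ (dental), /d/ (alveolar), /ɖ/ (retroflex), /ɢ/ (uvular).
Gaps, from front to back: dental lacks voiceless (/t̪/); palatal lacks voiced (/ɟ/).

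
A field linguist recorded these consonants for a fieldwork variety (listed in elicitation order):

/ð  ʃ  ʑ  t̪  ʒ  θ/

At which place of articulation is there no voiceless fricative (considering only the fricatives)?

place of articulation  voiceless  voiced  
dental            θ         ð       
postalveolar      ʃ         ʒ       
alveolo-palatal   —         ʑ       
Every place of articulation has a voiceless member except alveolo-palatal, where /ɕ/ would be expected.

alveolo-palatal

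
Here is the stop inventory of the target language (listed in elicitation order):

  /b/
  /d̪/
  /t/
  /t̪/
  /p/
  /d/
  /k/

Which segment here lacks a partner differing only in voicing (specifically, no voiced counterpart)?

/k/

Bilabial: /p/ ~ /b/
Dental: /t̪/ ~ /d̪/
Alveolar: /t/ ~ /d/
Velar: only /k/ (voiceless); no voiced partner.
So /k/ is the unpaired segment.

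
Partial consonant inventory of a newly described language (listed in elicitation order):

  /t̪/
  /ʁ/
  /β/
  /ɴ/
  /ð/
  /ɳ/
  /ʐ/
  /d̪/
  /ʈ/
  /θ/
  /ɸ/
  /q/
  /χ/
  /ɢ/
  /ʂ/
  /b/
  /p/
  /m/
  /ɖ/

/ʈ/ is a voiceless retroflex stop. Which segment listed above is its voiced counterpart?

The voiced counterpart is a voiced retroflex stop — in this inventory, /ɖ/.

/ɖ/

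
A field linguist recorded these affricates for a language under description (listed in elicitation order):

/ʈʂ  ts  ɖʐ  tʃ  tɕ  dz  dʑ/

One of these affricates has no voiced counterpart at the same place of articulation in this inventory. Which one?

/tʃ/

Alveolar: /ts/ ~ /dz/
Retroflex: /ʈʂ/ ~ /ɖʐ/
Alveolo-palatal: /tɕ/ ~ /dʑ/
Postalveolar: only /tʃ/ (voiceless); no voiced partner.
So /tʃ/ is the unpaired segment.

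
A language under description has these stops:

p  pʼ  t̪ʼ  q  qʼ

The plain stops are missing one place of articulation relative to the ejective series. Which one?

bilabial: plain /p/, ejective /pʼ/.
dental: plain —, ejective /t̪ʼ/.
uvular: plain /q/, ejective /qʼ/.
Every place of articulation has a plain member except dental, where /t̪/ would be expected.

dental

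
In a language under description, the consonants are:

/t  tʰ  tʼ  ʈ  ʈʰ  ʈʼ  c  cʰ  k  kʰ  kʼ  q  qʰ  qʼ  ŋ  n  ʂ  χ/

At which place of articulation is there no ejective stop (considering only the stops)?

palatal

Plain: /t/ (alveolar), /ʈ/ (retroflex), /c/ (palatal), /k/ (velar), /q/ (uvular).
Aspirated: /tʰ/ (alveolar), /ʈʰ/ (retroflex), /cʰ/ (palatal), /kʰ/ (velar), /qʰ/ (uvular).
Ejective: /tʼ/ (alveolar), /ʈʼ/ (retroflex), /kʼ/ (velar), /qʼ/ (uvular).
Every place of articulation has an ejective member except palatal, where /cʼ/ would be expected.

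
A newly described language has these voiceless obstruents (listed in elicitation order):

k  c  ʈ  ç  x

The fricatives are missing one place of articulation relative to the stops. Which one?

retroflex

place of articulation  stop      fricative
retroflex         ʈ         —       
palatal           c         ç       
velar             k         x       
Every place of articulation has a fricative member except retroflex, where /ʂ/ would be expected.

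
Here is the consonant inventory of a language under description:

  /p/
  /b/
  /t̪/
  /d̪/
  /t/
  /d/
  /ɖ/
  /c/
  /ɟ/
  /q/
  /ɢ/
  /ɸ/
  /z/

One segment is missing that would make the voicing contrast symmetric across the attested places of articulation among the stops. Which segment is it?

/ʈ/

bilabial: voiceless /p/, voiced /b/.
dental: voiceless /t̪/, voiced /d̪/.
alveolar: voiceless /t/, voiced /d/.
retroflex: voiceless —, voiced /ɖ/.
palatal: voiceless /c/, voiced /ɟ/.
uvular: voiceless /q/, voiced /ɢ/.
The retroflex row has no voiceless member, so the gap is the voiceless retroflex stop /ʈ/.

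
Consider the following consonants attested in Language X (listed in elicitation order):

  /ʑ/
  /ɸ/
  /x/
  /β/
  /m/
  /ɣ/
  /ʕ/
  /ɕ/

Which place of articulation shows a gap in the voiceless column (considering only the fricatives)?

pharyngeal

bilabial: voiceless /ɸ/, voiced /β/.
alveolo-palatal: voiceless /ɕ/, voiced /ʑ/.
velar: voiceless /x/, voiced /ɣ/.
pharyngeal: voiceless —, voiced /ʕ/.
Every place of articulation has a voiceless member except pharyngeal, where /ħ/ would be expected.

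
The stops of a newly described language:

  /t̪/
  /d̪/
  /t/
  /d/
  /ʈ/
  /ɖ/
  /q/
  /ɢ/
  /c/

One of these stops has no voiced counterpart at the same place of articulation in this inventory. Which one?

Dental: /t̪/ ~ /d̪/
Alveolar: /t/ ~ /d/
Retroflex: /ʈ/ ~ /ɖ/
Uvular: /q/ ~ /ɢ/
Palatal: only /c/ (voiceless); no voiced partner.
So /c/ is the unpaired segment.

/c/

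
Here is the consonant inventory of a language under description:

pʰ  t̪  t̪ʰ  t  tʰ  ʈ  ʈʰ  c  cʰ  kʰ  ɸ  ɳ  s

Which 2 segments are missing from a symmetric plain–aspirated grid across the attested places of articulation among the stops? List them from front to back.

/p/, /k/

bilabial: plain —, aspirated /pʰ/.
dental: plain /t̪/, aspirated /t̪ʰ/.
alveolar: plain /t/, aspirated /tʰ/.
retroflex: plain /ʈ/, aspirated /ʈʰ/.
palatal: plain /c/, aspirated /cʰ/.
velar: plain —, aspirated /kʰ/.
Gaps, from front to back: bilabial lacks plain (/p/); velar lacks plain (/k/).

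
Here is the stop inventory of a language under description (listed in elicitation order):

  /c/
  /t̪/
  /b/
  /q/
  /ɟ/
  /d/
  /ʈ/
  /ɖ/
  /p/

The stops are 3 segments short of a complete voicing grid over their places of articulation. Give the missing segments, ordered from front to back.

Voiceless: /p/ (bilabial), /t̪/ (dental), /ʈ/ (retroflex), /c/ (palatal), /q/ (uvular).
Voiced: /b/ (bilabial), /d/ (alveolar), /ɖ/ (retroflex), /ɟ/ (palatal).
Gaps, from front to back: dental lacks voiced (/d̪/); alveolar lacks voiceless (/t/); uvular lacks voiced (/ɢ/).

/d̪/, /t/, /ɢ/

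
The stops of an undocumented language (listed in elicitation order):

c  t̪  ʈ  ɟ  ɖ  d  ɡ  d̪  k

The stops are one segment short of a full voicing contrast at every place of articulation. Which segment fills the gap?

place of articulation  voiceless  voiced  
dental            t̪        d̪      
alveolar          —         d       
retroflex         ʈ         ɖ       
palatal           c         ɟ       
velar             k         ɡ       
The alveolar row has no voiceless member, so the gap is the voiceless alveolar stop /t/.

/t/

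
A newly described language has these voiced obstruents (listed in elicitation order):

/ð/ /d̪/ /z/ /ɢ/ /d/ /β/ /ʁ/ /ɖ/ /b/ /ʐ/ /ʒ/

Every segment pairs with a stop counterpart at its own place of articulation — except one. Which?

/ʒ/

Bilabial: /b/ ~ /β/
Dental: /d̪/ ~ /ð/
Alveolar: /d/ ~ /z/
Retroflex: /ɖ/ ~ /ʐ/
Uvular: /ɢ/ ~ /ʁ/
Postalveolar: only /ʒ/ (fricative); no stop partner.
So /ʒ/ is the unpaired segment.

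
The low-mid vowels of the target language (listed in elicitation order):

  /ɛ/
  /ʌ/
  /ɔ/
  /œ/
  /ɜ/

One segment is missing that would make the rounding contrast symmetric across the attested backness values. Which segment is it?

front: unrounded /ɛ/, rounded /œ/.
central: unrounded /ɜ/, rounded —.
back: unrounded /ʌ/, rounded /ɔ/.
The central row has no rounded member, so the gap is the central rounded vowel /ɞ/.

/ɞ/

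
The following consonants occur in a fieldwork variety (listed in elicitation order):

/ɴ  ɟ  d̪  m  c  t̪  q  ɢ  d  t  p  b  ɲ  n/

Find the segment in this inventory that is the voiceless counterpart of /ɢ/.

/q/

/ɢ/ is a voiced uvular stop.
The voiceless counterpart is a voiceless uvular stop — in this inventory, /q/.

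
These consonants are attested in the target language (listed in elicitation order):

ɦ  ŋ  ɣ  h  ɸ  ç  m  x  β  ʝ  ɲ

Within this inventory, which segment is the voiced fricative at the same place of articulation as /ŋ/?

/ɣ/

/ŋ/ is a velar nasal.
The voiced fricative at the same place is a voiced velar fricative — in this inventory, /ɣ/.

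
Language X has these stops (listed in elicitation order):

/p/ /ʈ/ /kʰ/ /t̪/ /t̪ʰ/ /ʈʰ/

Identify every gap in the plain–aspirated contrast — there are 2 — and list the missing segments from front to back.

/pʰ/, /k/

bilabial: plain /p/, aspirated —.
dental: plain /t̪/, aspirated /t̪ʰ/.
retroflex: plain /ʈ/, aspirated /ʈʰ/.
velar: plain —, aspirated /kʰ/.
Gaps, from front to back: bilabial lacks aspirated (/pʰ/); velar lacks plain (/k/).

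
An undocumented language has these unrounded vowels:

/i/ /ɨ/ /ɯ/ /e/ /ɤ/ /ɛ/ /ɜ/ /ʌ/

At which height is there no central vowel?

Front: /i/ (high), /e/ (high-mid), /ɛ/ (low-mid).
Central: /ɨ/ (high), /ɜ/ (low-mid).
Back: /ɯ/ (high), /ɤ/ (high-mid), /ʌ/ (low-mid).
Every height has a central member except high-mid, where /ɘ/ would be expected.

high-mid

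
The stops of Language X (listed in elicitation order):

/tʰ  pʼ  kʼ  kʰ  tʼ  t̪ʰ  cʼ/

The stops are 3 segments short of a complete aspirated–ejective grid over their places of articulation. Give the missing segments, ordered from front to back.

bilabial: aspirated —, ejective /pʼ/.
dental: aspirated /t̪ʰ/, ejective —.
alveolar: aspirated /tʰ/, ejective /tʼ/.
palatal: aspirated —, ejective /cʼ/.
velar: aspirated /kʰ/, ejective /kʼ/.
Gaps, from front to back: bilabial lacks aspirated (/pʰ/); dental lacks ejective (/t̪ʼ/); palatal lacks aspirated (/cʰ/).

/pʰ/, /t̪ʼ/, /cʰ/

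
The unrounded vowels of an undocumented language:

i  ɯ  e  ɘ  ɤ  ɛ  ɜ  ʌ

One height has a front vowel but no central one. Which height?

high

high: front /i/, central —, back /ɯ/.
high-mid: front /e/, central /ɘ/, back /ɤ/.
low-mid: front /ɛ/, central /ɜ/, back /ʌ/.
Every height has a central member except high, where /ɨ/ would be expected.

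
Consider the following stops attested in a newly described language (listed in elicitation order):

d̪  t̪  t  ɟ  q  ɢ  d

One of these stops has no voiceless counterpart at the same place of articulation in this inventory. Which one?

/ɟ/

Dental: /t̪/ ~ /d̪/
Alveolar: /t/ ~ /d/
Uvular: /q/ ~ /ɢ/
Palatal: only /ɟ/ (voiced); no voiceless partner.
So /ɟ/ is the unpaired segment.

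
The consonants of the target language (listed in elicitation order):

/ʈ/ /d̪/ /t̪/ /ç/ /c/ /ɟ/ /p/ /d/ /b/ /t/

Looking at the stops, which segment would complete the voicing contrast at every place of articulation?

/ɖ/

place of articulation  voiceless  voiced  
bilabial          p         b       
dental            t̪        d̪      
alveolar          t         d       
retroflex         ʈ         —       
palatal           c         ɟ       
The retroflex row has no voiced member, so the gap is the voiced retroflex stop /ɖ/.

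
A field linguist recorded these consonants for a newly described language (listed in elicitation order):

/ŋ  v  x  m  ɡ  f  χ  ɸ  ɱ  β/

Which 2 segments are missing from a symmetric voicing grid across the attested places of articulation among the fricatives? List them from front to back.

place of articulation  voiceless  voiced  
bilabial          ɸ         β       
labiodental       f         v       
velar             x         —       
uvular            χ         —       
Gaps, from front to back: velar lacks voiced (/ɣ/); uvular lacks voiced (/ʁ/).

/ɣ/, /ʁ/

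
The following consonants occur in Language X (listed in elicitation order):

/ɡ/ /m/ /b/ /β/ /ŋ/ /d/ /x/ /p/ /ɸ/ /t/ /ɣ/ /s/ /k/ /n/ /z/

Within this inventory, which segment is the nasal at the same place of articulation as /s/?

/s/ is a voiceless alveolar fricative.
The nasal at the same place is an alveolar nasal — in this inventory, /n/.

/n/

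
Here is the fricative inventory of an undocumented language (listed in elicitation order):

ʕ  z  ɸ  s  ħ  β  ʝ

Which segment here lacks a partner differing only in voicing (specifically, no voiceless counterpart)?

/ʝ/

Bilabial: /ɸ/ ~ /β/
Alveolar: /s/ ~ /z/
Pharyngeal: /ħ/ ~ /ʕ/
Palatal: only /ʝ/ (voiced); no voiceless partner.
So /ʝ/ is the unpaired segment.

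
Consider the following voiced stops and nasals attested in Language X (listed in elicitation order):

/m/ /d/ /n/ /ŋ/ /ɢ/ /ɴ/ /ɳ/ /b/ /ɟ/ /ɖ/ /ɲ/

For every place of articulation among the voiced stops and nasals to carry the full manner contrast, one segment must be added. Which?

/ɡ/

place of articulation  oral stop  nasal   
bilabial          b         m       
alveolar          d         n       
retroflex         ɖ         ɳ       
palatal           ɟ         ɲ       
velar             —         ŋ       
uvular            ɢ         ɴ       
The velar row has no oral stop member, so the gap is the velar oral stop /ɡ/.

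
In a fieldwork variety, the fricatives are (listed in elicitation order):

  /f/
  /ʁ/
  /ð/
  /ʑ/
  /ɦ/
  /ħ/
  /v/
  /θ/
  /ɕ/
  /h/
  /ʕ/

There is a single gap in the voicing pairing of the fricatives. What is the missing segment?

/χ/

labiodental: voiceless /f/, voiced /v/.
dental: voiceless /θ/, voiced /ð/.
alveolo-palatal: voiceless /ɕ/, voiced /ʑ/.
uvular: voiceless —, voiced /ʁ/.
pharyngeal: voiceless /ħ/, voiced /ʕ/.
glottal: voiceless /h/, voiced /ɦ/.
The uvular row has no voiceless member, so the gap is the voiceless uvular fricative /χ/.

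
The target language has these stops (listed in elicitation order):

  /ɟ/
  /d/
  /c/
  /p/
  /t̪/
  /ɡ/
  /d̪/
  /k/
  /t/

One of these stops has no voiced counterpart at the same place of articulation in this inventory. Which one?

Dental: /t̪/ ~ /d̪/
Alveolar: /t/ ~ /d/
Palatal: /c/ ~ /ɟ/
Velar: /k/ ~ /ɡ/
Bilabial: only /p/ (voiceless); no voiced partner.
So /p/ is the unpaired segment.

/p/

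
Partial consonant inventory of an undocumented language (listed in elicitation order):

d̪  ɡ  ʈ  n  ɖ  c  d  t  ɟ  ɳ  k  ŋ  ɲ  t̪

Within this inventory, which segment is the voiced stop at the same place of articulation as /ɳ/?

/ɖ/

/ɳ/ is a retroflex nasal.
The voiced stop at the same place is a voiced retroflex stop — in this inventory, /ɖ/.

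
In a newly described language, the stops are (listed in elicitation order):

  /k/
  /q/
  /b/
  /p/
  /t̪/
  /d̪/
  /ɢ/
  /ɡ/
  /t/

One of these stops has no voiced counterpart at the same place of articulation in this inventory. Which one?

Bilabial: /p/ ~ /b/
Dental: /t̪/ ~ /d̪/
Velar: /k/ ~ /ɡ/
Uvular: /q/ ~ /ɢ/
Alveolar: only /t/ (voiceless); no voiced partner.
So /t/ is the unpaired segment.

/t/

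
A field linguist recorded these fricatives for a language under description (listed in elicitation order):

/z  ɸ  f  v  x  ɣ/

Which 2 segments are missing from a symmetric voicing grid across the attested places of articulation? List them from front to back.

/β/, /s/

Voiceless: /ɸ/ (bilabial), /f/ (labiodental), /x/ (velar).
Voiced: /v/ (labiodental), /z/ (alveolar), /ɣ/ (velar).
Gaps, from front to back: bilabial lacks voiced (/β/); alveolar lacks voiceless (/s/).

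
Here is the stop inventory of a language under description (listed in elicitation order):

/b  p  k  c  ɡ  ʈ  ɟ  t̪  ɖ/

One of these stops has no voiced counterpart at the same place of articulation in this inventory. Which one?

/t̪/

Bilabial: /p/ ~ /b/
Retroflex: /ʈ/ ~ /ɖ/
Palatal: /c/ ~ /ɟ/
Velar: /k/ ~ /ɡ/
Dental: only /t̪/ (voiceless); no voiced partner.
So /t̪/ is the unpaired segment.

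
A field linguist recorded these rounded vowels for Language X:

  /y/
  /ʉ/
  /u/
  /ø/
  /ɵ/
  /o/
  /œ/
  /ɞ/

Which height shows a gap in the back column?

Front: /y/ (high), /ø/ (high-mid), /œ/ (low-mid).
Central: /ʉ/ (high), /ɵ/ (high-mid), /ɞ/ (low-mid).
Back: /u/ (high), /o/ (high-mid).
Every height has a back member except low-mid, where /ɔ/ would be expected.

low-mid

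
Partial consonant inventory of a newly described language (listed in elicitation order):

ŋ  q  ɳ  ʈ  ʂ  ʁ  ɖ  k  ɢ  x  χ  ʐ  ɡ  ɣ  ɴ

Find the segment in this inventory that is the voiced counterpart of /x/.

/x/ is a voiceless velar fricative.
The voiced counterpart is a voiced velar fricative — in this inventory, /ɣ/.

/ɣ/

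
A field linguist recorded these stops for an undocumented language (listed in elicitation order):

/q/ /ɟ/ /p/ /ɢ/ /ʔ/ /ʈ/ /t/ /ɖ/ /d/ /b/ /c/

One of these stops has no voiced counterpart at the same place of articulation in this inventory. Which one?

Bilabial: /p/ ~ /b/
Alveolar: /t/ ~ /d/
Retroflex: /ʈ/ ~ /ɖ/
Palatal: /c/ ~ /ɟ/
Uvular: /q/ ~ /ɢ/
Glottal: only /ʔ/ (voiceless); no voiced partner.
So /ʔ/ is the unpaired segment.

/ʔ/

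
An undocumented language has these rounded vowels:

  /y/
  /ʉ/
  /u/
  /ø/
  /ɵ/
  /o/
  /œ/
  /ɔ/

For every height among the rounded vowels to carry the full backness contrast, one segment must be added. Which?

height            front     central   back    
high              y         ʉ         u       
high-mid          ø         ɵ         o       
low-mid           œ         —         ɔ       
The low-mid row has no central member, so the gap is the low-mid central rounded vowel /ɞ/.

/ɞ/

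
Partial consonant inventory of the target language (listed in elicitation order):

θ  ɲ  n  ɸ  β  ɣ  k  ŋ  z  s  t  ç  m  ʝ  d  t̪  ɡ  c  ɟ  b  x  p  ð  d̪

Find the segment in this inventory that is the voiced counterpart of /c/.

/c/ is a voiceless palatal stop.
The voiced counterpart is a voiced palatal stop — in this inventory, /ɟ/.

/ɟ/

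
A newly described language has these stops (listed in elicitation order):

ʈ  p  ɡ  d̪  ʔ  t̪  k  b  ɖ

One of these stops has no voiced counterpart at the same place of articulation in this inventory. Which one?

Bilabial: /p/ ~ /b/
Dental: /t̪/ ~ /d̪/
Retroflex: /ʈ/ ~ /ɖ/
Velar: /k/ ~ /ɡ/
Glottal: only /ʔ/ (voiceless); no voiced partner.
So /ʔ/ is the unpaired segment.

/ʔ/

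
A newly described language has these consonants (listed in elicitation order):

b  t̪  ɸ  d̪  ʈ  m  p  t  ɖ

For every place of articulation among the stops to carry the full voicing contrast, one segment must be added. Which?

/d/

bilabial: voiceless /p/, voiced /b/.
dental: voiceless /t̪/, voiced /d̪/.
alveolar: voiceless /t/, voiced —.
retroflex: voiceless /ʈ/, voiced /ɖ/.
The alveolar row has no voiced member, so the gap is the voiced alveolar stop /d/.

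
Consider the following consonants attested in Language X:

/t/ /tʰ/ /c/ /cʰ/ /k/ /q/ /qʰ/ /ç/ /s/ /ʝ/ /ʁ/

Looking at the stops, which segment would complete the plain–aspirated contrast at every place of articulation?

/kʰ/

Plain: /t/ (alveolar), /c/ (palatal), /k/ (velar), /q/ (uvular).
Aspirated: /tʰ/ (alveolar), /cʰ/ (palatal), /qʰ/ (uvular).
The velar row has no aspirated member, so the gap is the aspirated velar stop /kʰ/.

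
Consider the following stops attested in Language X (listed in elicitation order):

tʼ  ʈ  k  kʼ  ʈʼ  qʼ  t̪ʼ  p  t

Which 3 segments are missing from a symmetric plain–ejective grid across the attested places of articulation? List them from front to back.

/pʼ/, /t̪/, /q/

bilabial: plain /p/, ejective —.
dental: plain —, ejective /t̪ʼ/.
alveolar: plain /t/, ejective /tʼ/.
retroflex: plain /ʈ/, ejective /ʈʼ/.
velar: plain /k/, ejective /kʼ/.
uvular: plain —, ejective /qʼ/.
Gaps, from front to back: bilabial lacks ejective (/pʼ/); dental lacks plain (/t̪/); uvular lacks plain (/q/).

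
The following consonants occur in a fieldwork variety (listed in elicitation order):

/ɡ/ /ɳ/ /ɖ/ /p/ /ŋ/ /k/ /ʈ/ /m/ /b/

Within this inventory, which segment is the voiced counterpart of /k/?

/k/ is a voiceless velar stop.
The voiced counterpart is a voiced velar stop — in this inventory, /ɡ/.

/ɡ/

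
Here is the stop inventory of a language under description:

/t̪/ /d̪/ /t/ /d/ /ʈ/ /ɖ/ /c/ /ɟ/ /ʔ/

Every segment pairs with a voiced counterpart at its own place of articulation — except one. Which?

/ʔ/

Dental: /t̪/ ~ /d̪/
Alveolar: /t/ ~ /d/
Retroflex: /ʈ/ ~ /ɖ/
Palatal: /c/ ~ /ɟ/
Glottal: only /ʔ/ (voiceless); no voiced partner.
So /ʔ/ is the unpaired segment.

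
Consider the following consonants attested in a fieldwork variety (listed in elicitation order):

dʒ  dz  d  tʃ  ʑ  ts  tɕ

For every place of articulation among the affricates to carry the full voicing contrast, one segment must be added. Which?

/dʑ/

place of articulation  voiceless  voiced  
alveolar          ts        dz      
postalveolar      tʃ        dʒ      
alveolo-palatal   tɕ        —       
The alveolo-palatal row has no voiced member, so the gap is the voiced alveolo-palatal affricate /dʑ/.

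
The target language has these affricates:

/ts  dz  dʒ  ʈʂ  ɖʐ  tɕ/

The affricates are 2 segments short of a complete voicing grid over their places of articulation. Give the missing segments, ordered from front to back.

/tʃ/, /dʑ/

Voiceless: /ts/ (alveolar), /ʈʂ/ (retroflex), /tɕ/ (alveolo-palatal).
Voiced: /dz/ (alveolar), /dʒ/ (postalveolar), /ɖʐ/ (retroflex).
Gaps, from front to back: postalveolar lacks voiceless (/tʃ/); alveolo-palatal lacks voiced (/dʑ/).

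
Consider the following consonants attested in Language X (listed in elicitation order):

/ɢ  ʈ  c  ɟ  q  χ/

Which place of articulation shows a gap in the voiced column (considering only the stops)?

retroflex

place of articulation  voiceless  voiced  
retroflex         ʈ         —       
palatal           c         ɟ       
uvular            q         ɢ       
Every place of articulation has a voiced member except retroflex, where /ɖ/ would be expected.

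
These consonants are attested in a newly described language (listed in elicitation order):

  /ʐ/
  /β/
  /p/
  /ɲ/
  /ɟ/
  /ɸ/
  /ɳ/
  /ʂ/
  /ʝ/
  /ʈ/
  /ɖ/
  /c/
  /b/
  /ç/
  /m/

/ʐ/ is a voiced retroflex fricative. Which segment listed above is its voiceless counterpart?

The voiceless counterpart is a voiceless retroflex fricative — in this inventory, /ʂ/.

/ʂ/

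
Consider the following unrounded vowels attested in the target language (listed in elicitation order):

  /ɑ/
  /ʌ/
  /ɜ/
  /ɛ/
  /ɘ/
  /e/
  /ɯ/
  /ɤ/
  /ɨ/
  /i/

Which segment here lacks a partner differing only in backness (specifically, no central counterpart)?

/ɑ/

High: /i/ ~ /ɨ/ ~ /ɯ/
High-mid: /e/ ~ /ɘ/ ~ /ɤ/
Low-mid: /ɛ/ ~ /ɜ/ ~ /ʌ/
Low: only /ɑ/ (back); no central partner.
So /ɑ/ is the unpaired segment.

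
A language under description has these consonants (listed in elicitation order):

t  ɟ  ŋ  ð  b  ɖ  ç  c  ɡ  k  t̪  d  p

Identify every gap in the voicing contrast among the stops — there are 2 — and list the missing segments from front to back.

/d̪/, /ʈ/

Voiceless: /p/ (bilabial), /t̪/ (dental), /t/ (alveolar), /c/ (palatal), /k/ (velar).
Voiced: /b/ (bilabial), /d/ (alveolar), /ɖ/ (retroflex), /ɟ/ (palatal), /ɡ/ (velar).
Gaps, from front to back: dental lacks voiced (/d̪/); retroflex lacks voiceless (/ʈ/).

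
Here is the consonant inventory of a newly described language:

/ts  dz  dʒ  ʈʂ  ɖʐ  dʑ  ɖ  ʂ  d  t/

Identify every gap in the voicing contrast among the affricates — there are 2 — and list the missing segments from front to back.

/tʃ/, /tɕ/

Voiceless: /ts/ (alveolar), /ʈʂ/ (retroflex).
Voiced: /dz/ (alveolar), /dʒ/ (postalveolar), /ɖʐ/ (retroflex), /dʑ/ (alveolo-palatal).
Gaps, from front to back: postalveolar lacks voiceless (/tʃ/); alveolo-palatal lacks voiceless (/tɕ/).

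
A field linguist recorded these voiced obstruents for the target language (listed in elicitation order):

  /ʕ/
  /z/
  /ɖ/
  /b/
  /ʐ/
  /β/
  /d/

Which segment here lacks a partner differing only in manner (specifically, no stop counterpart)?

Bilabial: /b/ ~ /β/
Alveolar: /d/ ~ /z/
Retroflex: /ɖ/ ~ /ʐ/
Pharyngeal: only /ʕ/ (fricative); no stop partner.
So /ʕ/ is the unpaired segment.

/ʕ/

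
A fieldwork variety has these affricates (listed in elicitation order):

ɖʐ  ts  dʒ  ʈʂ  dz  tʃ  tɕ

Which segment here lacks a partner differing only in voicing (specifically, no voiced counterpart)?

Alveolar: /ts/ ~ /dz/
Postalveolar: /tʃ/ ~ /dʒ/
Retroflex: /ʈʂ/ ~ /ɖʐ/
Alveolo-palatal: only /tɕ/ (voiceless); no voiced partner.
So /tɕ/ is the unpaired segment.

/tɕ/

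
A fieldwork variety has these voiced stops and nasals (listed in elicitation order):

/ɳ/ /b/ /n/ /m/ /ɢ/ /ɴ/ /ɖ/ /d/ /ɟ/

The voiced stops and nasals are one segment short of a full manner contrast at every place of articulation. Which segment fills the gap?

bilabial: oral stop /b/, nasal /m/.
alveolar: oral stop /d/, nasal /n/.
retroflex: oral stop /ɖ/, nasal /ɳ/.
palatal: oral stop /ɟ/, nasal —.
uvular: oral stop /ɢ/, nasal /ɴ/.
The palatal row has no nasal member, so the gap is the palatal nasal /ɲ/.

/ɲ/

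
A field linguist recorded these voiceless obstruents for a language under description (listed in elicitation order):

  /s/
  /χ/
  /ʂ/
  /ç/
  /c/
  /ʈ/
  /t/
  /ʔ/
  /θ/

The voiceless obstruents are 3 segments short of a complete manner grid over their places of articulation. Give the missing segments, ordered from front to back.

/t̪/, /q/, /h/

Stop: /t/ (alveolar), /ʈ/ (retroflex), /c/ (palatal), /ʔ/ (glottal).
Fricative: /θ/ (dental), /s/ (alveolar), /ʂ/ (retroflex), /ç/ (palatal), /χ/ (uvular).
Gaps, from front to back: dental lacks stop (/t̪/); uvular lacks stop (/q/); glottal lacks fricative (/h/).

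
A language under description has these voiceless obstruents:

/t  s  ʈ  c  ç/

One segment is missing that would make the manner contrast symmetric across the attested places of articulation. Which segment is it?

alveolar: stop /t/, fricative /s/.
retroflex: stop /ʈ/, fricative —.
palatal: stop /c/, fricative /ç/.
The retroflex row has no fricative member, so the gap is the retroflex fricative /ʂ/.

/ʂ/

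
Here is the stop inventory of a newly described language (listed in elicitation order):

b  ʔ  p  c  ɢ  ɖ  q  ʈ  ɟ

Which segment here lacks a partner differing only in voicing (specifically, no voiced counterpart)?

Bilabial: /p/ ~ /b/
Retroflex: /ʈ/ ~ /ɖ/
Palatal: /c/ ~ /ɟ/
Uvular: /q/ ~ /ɢ/
Glottal: only /ʔ/ (voiceless); no voiced partner.
So /ʔ/ is the unpaired segment.

/ʔ/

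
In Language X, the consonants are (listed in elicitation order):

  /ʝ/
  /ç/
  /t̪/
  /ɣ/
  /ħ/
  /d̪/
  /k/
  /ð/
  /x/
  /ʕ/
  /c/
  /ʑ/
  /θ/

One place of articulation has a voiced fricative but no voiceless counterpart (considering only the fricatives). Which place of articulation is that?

alveolo-palatal

Voiceless: /θ/ (dental), /ç/ (palatal), /x/ (velar), /ħ/ (pharyngeal).
Voiced: /ð/ (dental), /ʑ/ (alveolo-palatal), /ʝ/ (palatal), /ɣ/ (velar), /ʕ/ (pharyngeal).
Every place of articulation has a voiceless member except alveolo-palatal, where /ɕ/ would be expected.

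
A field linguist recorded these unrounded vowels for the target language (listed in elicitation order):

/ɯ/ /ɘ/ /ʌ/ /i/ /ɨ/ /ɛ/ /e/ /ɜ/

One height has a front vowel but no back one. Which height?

high-mid

high: front /i/, central /ɨ/, back /ɯ/.
high-mid: front /e/, central /ɘ/, back —.
low-mid: front /ɛ/, central /ɜ/, back /ʌ/.
Every height has a back member except high-mid, where /ɤ/ would be expected.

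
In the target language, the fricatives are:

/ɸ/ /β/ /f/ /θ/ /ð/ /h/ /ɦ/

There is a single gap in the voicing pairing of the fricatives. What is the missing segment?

Voiceless: /ɸ/ (bilabial), /f/ (labiodental), /θ/ (dental), /h/ (glottal).
Voiced: /β/ (bilabial), /ð/ (dental), /ɦ/ (glottal).
The labiodental row has no voiced member, so the gap is the voiced labiodental fricative /v/.

/v/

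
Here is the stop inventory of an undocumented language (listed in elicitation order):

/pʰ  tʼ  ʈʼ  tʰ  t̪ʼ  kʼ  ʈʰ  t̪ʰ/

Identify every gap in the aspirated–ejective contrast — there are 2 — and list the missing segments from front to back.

/pʼ/, /kʰ/

bilabial: aspirated /pʰ/, ejective —.
dental: aspirated /t̪ʰ/, ejective /t̪ʼ/.
alveolar: aspirated /tʰ/, ejective /tʼ/.
retroflex: aspirated /ʈʰ/, ejective /ʈʼ/.
velar: aspirated —, ejective /kʼ/.
Gaps, from front to back: bilabial lacks ejective (/pʼ/); velar lacks aspirated (/kʰ/).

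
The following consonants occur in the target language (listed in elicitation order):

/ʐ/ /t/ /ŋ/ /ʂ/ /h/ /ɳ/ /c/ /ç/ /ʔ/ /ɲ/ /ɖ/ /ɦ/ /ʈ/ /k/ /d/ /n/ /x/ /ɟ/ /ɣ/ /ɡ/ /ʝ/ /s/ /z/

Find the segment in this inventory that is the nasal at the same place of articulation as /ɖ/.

/ɳ/

/ɖ/ is a voiced retroflex stop.
The nasal at the same place is a retroflex nasal — in this inventory, /ɳ/.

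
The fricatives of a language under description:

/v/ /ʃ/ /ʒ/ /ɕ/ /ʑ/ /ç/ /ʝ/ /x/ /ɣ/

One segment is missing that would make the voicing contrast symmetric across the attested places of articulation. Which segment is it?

Voiceless: /ʃ/ (postalveolar), /ɕ/ (alveolo-palatal), /ç/ (palatal), /x/ (velar).
Voiced: /v/ (labiodental), /ʒ/ (postalveolar), /ʑ/ (alveolo-palatal), /ʝ/ (palatal), /ɣ/ (velar).
The labiodental row has no voiceless member, so the gap is the voiceless labiodental fricative /f/.

/f/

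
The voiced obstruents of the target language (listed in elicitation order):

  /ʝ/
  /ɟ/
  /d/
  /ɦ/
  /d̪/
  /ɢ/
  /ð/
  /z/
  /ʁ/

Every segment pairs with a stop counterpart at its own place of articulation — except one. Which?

Dental: /d̪/ ~ /ð/
Alveolar: /d/ ~ /z/
Palatal: /ɟ/ ~ /ʝ/
Uvular: /ɢ/ ~ /ʁ/
Glottal: only /ɦ/ (fricative); no stop partner.
So /ɦ/ is the unpaired segment.

/ɦ/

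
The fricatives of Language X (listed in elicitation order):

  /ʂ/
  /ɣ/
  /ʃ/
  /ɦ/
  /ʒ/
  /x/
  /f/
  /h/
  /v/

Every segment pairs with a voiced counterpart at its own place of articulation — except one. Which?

/ʂ/

Labiodental: /f/ ~ /v/
Postalveolar: /ʃ/ ~ /ʒ/
Velar: /x/ ~ /ɣ/
Glottal: /h/ ~ /ɦ/
Retroflex: only /ʂ/ (voiceless); no voiced partner.
So /ʂ/ is the unpaired segment.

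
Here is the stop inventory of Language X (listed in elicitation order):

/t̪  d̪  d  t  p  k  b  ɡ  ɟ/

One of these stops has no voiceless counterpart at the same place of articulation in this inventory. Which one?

Bilabial: /p/ ~ /b/
Dental: /t̪/ ~ /d̪/
Alveolar: /t/ ~ /d/
Velar: /k/ ~ /ɡ/
Palatal: only /ɟ/ (voiced); no voiceless partner.
So /ɟ/ is the unpaired segment.

/ɟ/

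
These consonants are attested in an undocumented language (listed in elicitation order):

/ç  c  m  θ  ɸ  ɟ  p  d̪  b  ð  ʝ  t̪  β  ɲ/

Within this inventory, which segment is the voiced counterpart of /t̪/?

/d̪/

/t̪/ is a voiceless dental stop.
The voiced counterpart is a voiced dental stop — in this inventory, /d̪/.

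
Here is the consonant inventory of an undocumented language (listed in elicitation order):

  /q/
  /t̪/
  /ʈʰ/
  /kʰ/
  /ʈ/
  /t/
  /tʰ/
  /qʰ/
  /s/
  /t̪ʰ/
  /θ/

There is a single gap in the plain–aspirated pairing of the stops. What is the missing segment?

dental: plain /t̪/, aspirated /t̪ʰ/.
alveolar: plain /t/, aspirated /tʰ/.
retroflex: plain /ʈ/, aspirated /ʈʰ/.
velar: plain —, aspirated /kʰ/.
uvular: plain /q/, aspirated /qʰ/.
The velar row has no plain member, so the gap is the plain velar stop /k/.

/k/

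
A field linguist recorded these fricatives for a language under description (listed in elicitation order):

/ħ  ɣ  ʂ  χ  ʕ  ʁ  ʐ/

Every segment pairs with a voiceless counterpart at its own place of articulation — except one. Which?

Retroflex: /ʂ/ ~ /ʐ/
Uvular: /χ/ ~ /ʁ/
Pharyngeal: /ħ/ ~ /ʕ/
Velar: only /ɣ/ (voiced); no voiceless partner.
So /ɣ/ is the unpaired segment.

/ɣ/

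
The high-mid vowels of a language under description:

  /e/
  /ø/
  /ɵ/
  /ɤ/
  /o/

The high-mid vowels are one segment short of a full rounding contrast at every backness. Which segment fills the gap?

/ɘ/

backness          unrounded  rounded 
front             e         ø       
central           —         ɵ       
back              ɤ         o       
The central row has no unrounded member, so the gap is the central unrounded vowel /ɘ/.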